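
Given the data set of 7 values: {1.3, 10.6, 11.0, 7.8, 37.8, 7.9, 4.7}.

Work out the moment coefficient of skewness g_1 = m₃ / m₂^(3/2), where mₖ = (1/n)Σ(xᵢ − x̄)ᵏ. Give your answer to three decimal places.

x̄ = (1.3 + 10.6 + 11.0 + 7.8 + 37.8 + 7.9 + 4.7) / 7 = 11.5857
deviations (xᵢ − x̄): -10.2857, -0.9857, -0.5857, -3.7857, 26.2143, -3.6857, -6.8857
Σ(xᵢ − x̄)² = 869.6286 ⇒ m₂ = 869.6286/7 = 124.23265
Σ(xᵢ − x̄)³ = 16494.0208 ⇒ m₃ = 16494.0208/7 = 2356.28869
m₂^(3/2) = 124.23265^(1.5) = 1384.69346
g_1 = m₃ / m₂^(3/2) = 2356.28869 / 1384.69346 ≈ 1.702

1.702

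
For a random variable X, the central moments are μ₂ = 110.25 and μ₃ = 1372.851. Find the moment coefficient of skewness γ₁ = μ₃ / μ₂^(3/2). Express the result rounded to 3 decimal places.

1.186

σ = √μ₂ = √110.25 = 10.50000
σ³ = μ₂^(3/2) = 1157.62500
γ₁ = μ₃/σ³ = 1372.851 / 1157.62500 ≈ 1.186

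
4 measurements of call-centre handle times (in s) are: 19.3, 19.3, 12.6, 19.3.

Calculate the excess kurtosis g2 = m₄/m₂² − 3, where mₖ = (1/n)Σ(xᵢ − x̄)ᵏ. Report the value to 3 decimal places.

x̄ = 17.6250
Σ(xᵢ − x̄)² = 33.6675 ⇒ m₂ = 8.41688
Σ(xᵢ − x̄)⁴ = 661.2087 ⇒ m₄ = 165.30216
m₂² = 70.84378
g2 = m₄/m₂² − 3 = 2.33333 − 3 ≈ -0.667

-0.667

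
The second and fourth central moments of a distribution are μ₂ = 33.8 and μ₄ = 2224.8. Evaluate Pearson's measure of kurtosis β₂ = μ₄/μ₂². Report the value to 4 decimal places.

1.9474

μ₂² = 33.8² = 1142.44000
μ₄/μ₂² = 2224.8 / 1142.44000 = 1.94741
β₂ ≈ 1.9474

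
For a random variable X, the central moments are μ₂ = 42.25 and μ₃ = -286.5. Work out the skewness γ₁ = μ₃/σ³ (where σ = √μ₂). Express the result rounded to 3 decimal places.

-1.043

σ = √μ₂ = √42.25 = 6.50000
σ³ = μ₂^(3/2) = 274.62500
γ₁ = μ₃/σ³ = -286.5 / 274.62500 ≈ -1.043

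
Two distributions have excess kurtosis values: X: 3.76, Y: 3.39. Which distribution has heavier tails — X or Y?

X

Higher excess kurtosis ⇒ heavier tails relative to the normal distribution.
3.76 vs 3.39: the larger is 3.76, so X has heavier tails.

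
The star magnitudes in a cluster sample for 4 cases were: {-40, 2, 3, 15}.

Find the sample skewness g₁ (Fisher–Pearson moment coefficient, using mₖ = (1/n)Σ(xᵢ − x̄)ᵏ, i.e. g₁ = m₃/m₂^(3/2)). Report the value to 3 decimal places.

x̄ = (-40 + 2 + 3 + 15) / 4 = -5.0000
deviations (xᵢ − x̄): -35.0000, 7.0000, 8.0000, 20.0000
Σ(xᵢ − x̄)² = 1738.0000 ⇒ m₂ = 1738.0000/4 = 434.50000
Σ(xᵢ − x̄)³ = -34020.0000 ⇒ m₃ = -34020.0000/4 = -8505.00000
m₂^(3/2) = 434.50000^(1.5) = 9057.00633
g₁ = m₃ / m₂^(3/2) = -8505.00000 / 9057.00633 ≈ -0.939

-0.939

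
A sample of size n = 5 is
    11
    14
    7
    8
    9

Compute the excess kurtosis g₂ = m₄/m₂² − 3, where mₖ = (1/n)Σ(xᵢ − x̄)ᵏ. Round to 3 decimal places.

x̄ = 9.8000
Σ(xᵢ − x̄)² = 30.8000 ⇒ m₂ = 6.16000
Σ(xᵢ − x̄)⁴ = 385.6160 ⇒ m₄ = 77.12320
m₂² = 37.94560
g₂ = m₄/m₂² − 3 = 2.03247 − 3 ≈ -0.968

-0.968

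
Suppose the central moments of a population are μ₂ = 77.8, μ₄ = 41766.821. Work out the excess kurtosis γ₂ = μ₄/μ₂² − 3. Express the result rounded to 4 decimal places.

μ₂² = 77.8² = 6052.84000
μ₄/μ₂² = 41766.821 / 6052.84000 = 6.90037
γ₂ = 6.90037 − 3 ≈ 3.9004

3.9004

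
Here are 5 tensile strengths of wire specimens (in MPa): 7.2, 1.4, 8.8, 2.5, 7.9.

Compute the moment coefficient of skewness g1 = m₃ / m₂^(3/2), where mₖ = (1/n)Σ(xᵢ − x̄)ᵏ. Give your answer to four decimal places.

-0.3620

x̄ = (7.2 + 1.4 + 8.8 + 2.5 + 7.9) / 5 = 5.5600
deviations (xᵢ − x̄): 1.6400, -4.1600, 3.2400, -3.0600, 2.3400
Σ(xᵢ − x̄)² = 45.3320 ⇒ m₂ = 45.3320/5 = 9.06640
Σ(xᵢ − x̄)³ = -49.4078 ⇒ m₃ = -49.4078/5 = -9.88157
m₂^(3/2) = 9.06640^(1.5) = 27.29935
g1 = m₃ / m₂^(3/2) = -9.88157 / 27.29935 ≈ -0.3620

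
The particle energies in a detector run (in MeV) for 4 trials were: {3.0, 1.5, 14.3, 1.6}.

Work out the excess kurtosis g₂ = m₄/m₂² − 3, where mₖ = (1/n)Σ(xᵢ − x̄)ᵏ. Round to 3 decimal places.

-0.702

x̄ = 5.1000
Σ(xᵢ − x̄)² = 114.2600 ⇒ m₂ = 28.56500
Σ(xᵢ − x̄)⁴ = 7501.4018 ⇒ m₄ = 1875.35045
m₂² = 815.95922
g₂ = m₄/m₂² − 3 = 2.29834 − 3 ≈ -0.702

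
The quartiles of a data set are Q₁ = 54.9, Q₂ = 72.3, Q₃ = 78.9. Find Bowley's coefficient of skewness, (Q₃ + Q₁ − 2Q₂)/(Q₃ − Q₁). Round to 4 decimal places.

numerator: Q₃ + Q₁ − 2Q₂ = 78.9 + 54.9 − 2×72.3 = -10.8000
denominator: Q₃ − Q₁ = 78.9 − 54.9 = 24.0000
Bowley skewness = -10.8000 / 24.0000 ≈ -0.4500

-0.4500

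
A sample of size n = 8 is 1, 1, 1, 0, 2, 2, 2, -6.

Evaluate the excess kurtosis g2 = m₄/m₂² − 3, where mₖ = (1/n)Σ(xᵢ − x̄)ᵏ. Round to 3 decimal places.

2.381

x̄ = 0.3750
Σ(xᵢ − x̄)² = 49.8750 ⇒ m₂ = 6.23438
Σ(xᵢ − x̄)⁴ = 1673.0566 ⇒ m₄ = 209.13208
m₂² = 38.86743
g2 = m₄/m₂² − 3 = 5.38065 − 3 ≈ 2.381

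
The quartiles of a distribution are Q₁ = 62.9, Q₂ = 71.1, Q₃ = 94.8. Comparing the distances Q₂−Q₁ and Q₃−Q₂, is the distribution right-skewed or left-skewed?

right-skewed

Q₂ − Q₁ = 8.2;  Q₃ − Q₂ = 23.7
Q₃ − Q₂ > Q₂ − Q₁ ⇒ the upper half is more spread out ⇒ right-skewed.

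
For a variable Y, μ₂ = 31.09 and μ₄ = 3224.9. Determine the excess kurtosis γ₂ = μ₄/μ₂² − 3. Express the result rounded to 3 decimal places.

μ₂² = 31.09² = 966.58810
μ₄/μ₂² = 3224.9 / 966.58810 = 3.33637
γ₂ = 3.33637 − 3 ≈ 0.336

0.336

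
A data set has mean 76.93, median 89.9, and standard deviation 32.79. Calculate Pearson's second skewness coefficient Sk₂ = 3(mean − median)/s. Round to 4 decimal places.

-1.1866

Sk₂ = 3(76.93 − 89.9) / 32.79 = 3 × -12.9700 / 32.79
    = -38.9100 / 32.79 ≈ -1.1866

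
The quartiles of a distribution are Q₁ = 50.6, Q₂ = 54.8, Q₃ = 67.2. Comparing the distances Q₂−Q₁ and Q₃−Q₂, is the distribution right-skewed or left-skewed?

right-skewed

Q₂ − Q₁ = 4.2;  Q₃ − Q₂ = 12.4
Q₃ − Q₂ > Q₂ − Q₁ ⇒ the upper half is more spread out ⇒ right-skewed.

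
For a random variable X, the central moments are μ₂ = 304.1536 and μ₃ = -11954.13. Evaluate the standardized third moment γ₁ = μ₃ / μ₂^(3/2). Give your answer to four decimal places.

-2.2536

σ = √μ₂ = √304.1536 = 17.44000
σ³ = μ₂^(3/2) = 5304.43878
γ₁ = μ₃/σ³ = -11954.13 / 5304.43878 ≈ -2.2536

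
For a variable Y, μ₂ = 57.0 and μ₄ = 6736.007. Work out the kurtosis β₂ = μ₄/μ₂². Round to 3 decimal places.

μ₂² = 57.0² = 3249.00000
μ₄/μ₂² = 6736.007 / 3249.00000 = 2.07326
β₂ ≈ 2.073

2.073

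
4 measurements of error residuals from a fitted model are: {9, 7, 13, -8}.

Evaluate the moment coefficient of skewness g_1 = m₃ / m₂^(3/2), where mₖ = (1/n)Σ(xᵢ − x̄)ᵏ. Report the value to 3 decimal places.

x̄ = (9 + 7 + 13 - 8) / 4 = 5.2500
deviations (xᵢ − x̄): 3.7500, 1.7500, 7.7500, -13.2500
Σ(xᵢ − x̄)² = 252.7500 ⇒ m₂ = 252.7500/4 = 63.18750
Σ(xᵢ − x̄)³ = -1802.6250 ⇒ m₃ = -1802.6250/4 = -450.65625
m₂^(3/2) = 63.18750^(1.5) = 502.28101
g_1 = m₃ / m₂^(3/2) = -450.65625 / 502.28101 ≈ -0.897

-0.897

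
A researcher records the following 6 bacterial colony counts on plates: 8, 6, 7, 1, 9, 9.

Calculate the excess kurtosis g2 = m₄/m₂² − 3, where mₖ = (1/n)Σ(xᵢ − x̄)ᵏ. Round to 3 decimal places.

x̄ = 6.6667
Σ(xᵢ − x̄)² = 45.3333 ⇒ m₂ = 7.55556
Σ(xᵢ − x̄)⁴ = 1093.7778 ⇒ m₄ = 182.29630
m₂² = 57.08642
g2 = m₄/m₂² − 3 = 3.19334 − 3 ≈ 0.193

0.193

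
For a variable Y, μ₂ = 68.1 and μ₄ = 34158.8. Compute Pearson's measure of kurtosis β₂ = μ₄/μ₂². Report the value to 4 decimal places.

μ₂² = 68.1² = 4637.61000
μ₄/μ₂² = 34158.8 / 4637.61000 = 7.36560
β₂ ≈ 7.3656

7.3656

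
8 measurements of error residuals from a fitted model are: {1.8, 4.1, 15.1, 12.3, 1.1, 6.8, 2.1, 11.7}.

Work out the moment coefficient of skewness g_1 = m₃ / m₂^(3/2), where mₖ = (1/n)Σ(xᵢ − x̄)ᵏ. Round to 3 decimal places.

x̄ = (1.8 + 4.1 + 15.1 + 12.3 + 1.1 + 6.8 + 2.1 + 11.7) / 8 = 6.8750
deviations (xᵢ − x̄): -5.0750, -2.7750, 8.2250, 5.4250, -5.7750, -0.0750, -4.7750, 4.8250
Σ(xᵢ − x̄)² = 209.9750 ⇒ m₂ = 209.9750/8 = 26.24688
Σ(xᵢ − x̄)³ = 374.8642 ⇒ m₃ = 374.8642/8 = 46.85803
m₂^(3/2) = 26.24688^(1.5) = 134.46721
g_1 = m₃ / m₂^(3/2) = 46.85803 / 134.46721 ≈ 0.348

0.348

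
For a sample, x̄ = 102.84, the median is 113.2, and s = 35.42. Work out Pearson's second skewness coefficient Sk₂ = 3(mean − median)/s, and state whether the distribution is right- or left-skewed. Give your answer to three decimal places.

-0.877, left-skewed

Sk₂ = 3(102.84 − 113.2) / 35.42 = 3 × -10.3600 / 35.42
    = -31.0800 / 35.42 ≈ -0.877
Sk₂ < 0 ⇒ mean < median ⇒ left-skewed (negative skew).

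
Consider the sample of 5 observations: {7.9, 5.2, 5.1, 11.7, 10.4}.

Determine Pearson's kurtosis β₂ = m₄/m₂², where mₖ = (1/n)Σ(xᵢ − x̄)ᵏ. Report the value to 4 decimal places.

x̄ = 8.0600
Σ(xᵢ − x̄)² = 35.6920 ⇒ m₂ = 7.13840
Σ(xᵢ − x̄)⁴ = 349.2062 ⇒ m₄ = 69.84125
m₂² = 50.95675
β₂ = m₄/m₂² = 69.84125 / 50.95675 ≈ 1.3706

1.3706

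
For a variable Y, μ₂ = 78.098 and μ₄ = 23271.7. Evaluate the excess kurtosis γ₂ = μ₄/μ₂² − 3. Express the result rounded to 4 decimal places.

0.8155

μ₂² = 78.098² = 6099.29760
μ₄/μ₂² = 23271.7 / 6099.29760 = 3.81547
γ₂ = 3.81547 − 3 ≈ 0.8155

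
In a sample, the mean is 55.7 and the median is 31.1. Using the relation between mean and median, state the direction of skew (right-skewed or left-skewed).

right-skewed

mean − median = 55.7 − 31.1 = 24.6
mean > median ⇒ the longer tail is on the right ⇒ right-skewed (positively skewed).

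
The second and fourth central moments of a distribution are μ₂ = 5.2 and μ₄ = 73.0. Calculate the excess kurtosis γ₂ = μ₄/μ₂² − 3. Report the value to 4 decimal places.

-0.3003

μ₂² = 5.2² = 27.04000
μ₄/μ₂² = 73.0 / 27.04000 = 2.69970
γ₂ = 2.69970 − 3 ≈ -0.3003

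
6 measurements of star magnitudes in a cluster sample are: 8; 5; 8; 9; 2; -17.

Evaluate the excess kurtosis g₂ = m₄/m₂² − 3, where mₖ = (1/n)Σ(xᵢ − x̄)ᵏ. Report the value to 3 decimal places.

0.712

x̄ = 2.5000
Σ(xᵢ − x̄)² = 489.5000 ⇒ m₂ = 81.58333
Σ(xᵢ − x̄)⁴ = 148244.3750 ⇒ m₄ = 24707.39583
m₂² = 6655.84028
g₂ = m₄/m₂² − 3 = 3.71214 − 3 ≈ 0.712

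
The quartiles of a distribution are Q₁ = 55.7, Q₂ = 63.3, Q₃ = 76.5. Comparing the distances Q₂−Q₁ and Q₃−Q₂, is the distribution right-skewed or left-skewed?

right-skewed

Q₂ − Q₁ = 7.6;  Q₃ − Q₂ = 13.2
Q₃ − Q₂ > Q₂ − Q₁ ⇒ the upper half is more spread out ⇒ right-skewed.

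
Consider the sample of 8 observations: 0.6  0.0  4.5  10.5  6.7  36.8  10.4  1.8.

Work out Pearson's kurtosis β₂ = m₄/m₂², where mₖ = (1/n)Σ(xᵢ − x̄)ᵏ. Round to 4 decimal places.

x̄ = 8.9125
Σ(xᵢ − x̄)² = 1005.9287 ⇒ m₂ = 125.74109
Σ(xᵢ − x̄)⁴ = 618894.4162 ⇒ m₄ = 77361.80203
m₂² = 15810.82266
β₂ = m₄/m₂² = 77361.80203 / 15810.82266 ≈ 4.8930

4.8930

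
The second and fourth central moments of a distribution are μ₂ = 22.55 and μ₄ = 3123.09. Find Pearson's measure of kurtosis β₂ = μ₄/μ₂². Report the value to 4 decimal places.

μ₂² = 22.55² = 508.50250
μ₄/μ₂² = 3123.09 / 508.50250 = 6.14174
β₂ ≈ 6.1417

6.1417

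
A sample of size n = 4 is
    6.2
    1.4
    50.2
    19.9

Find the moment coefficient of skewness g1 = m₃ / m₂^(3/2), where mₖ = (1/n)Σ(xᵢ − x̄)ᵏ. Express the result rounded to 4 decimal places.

0.7621

x̄ = (6.2 + 1.4 + 50.2 + 19.9) / 4 = 19.4250
deviations (xᵢ − x̄): -13.2250, -18.0250, 30.7750, 0.4750
Σ(xᵢ − x̄)² = 1447.1275 ⇒ m₂ = 1447.1275/4 = 361.78188
Σ(xᵢ − x̄)³ = 20977.7344 ⇒ m₃ = 20977.7344/4 = 5244.43359
m₂^(3/2) = 361.78188^(1.5) = 6881.29550
g1 = m₃ / m₂^(3/2) = 5244.43359 / 6881.29550 ≈ 0.7621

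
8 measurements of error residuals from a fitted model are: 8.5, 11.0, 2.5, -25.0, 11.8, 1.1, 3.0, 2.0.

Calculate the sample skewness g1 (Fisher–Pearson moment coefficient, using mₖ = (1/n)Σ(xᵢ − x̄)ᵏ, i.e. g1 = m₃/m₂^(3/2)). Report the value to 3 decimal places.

-1.675

x̄ = (8.5 + 11.0 + 2.5 - 25.0 + 11.8 + 1.1 + 3.0 + 2.0) / 8 = 1.8625
deviations (xᵢ − x̄): 6.6375, 9.1375, 0.6375, -26.8625, 9.9375, -0.7625, 1.1375, 0.1375
Σ(xᵢ − x̄)² = 950.1988 ⇒ m₂ = 950.1988/8 = 118.77484
Σ(xᵢ − x̄)³ = -17345.8092 ⇒ m₃ = -17345.8092/8 = -2168.22615
m₂^(3/2) = 118.77484^(1.5) = 1294.45424
g1 = m₃ / m₂^(3/2) = -2168.22615 / 1294.45424 ≈ -1.675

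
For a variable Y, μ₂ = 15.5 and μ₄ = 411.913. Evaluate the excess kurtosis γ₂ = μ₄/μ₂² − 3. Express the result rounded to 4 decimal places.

-1.2855

μ₂² = 15.5² = 240.25000
μ₄/μ₂² = 411.913 / 240.25000 = 1.71452
γ₂ = 1.71452 − 3 ≈ -1.2855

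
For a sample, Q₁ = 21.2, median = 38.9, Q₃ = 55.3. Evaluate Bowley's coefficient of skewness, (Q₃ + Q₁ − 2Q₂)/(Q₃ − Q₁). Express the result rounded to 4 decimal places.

numerator: Q₃ + Q₁ − 2Q₂ = 55.3 + 21.2 − 2×38.9 = -1.3000
denominator: Q₃ − Q₁ = 55.3 − 21.2 = 34.1000
Bowley skewness = -1.3000 / 34.1000 ≈ -0.0381

-0.0381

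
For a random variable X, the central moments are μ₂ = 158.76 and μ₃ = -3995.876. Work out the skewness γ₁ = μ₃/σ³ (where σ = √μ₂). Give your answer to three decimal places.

-1.998

σ = √μ₂ = √158.76 = 12.60000
σ³ = μ₂^(3/2) = 2000.37600
γ₁ = μ₃/σ³ = -3995.876 / 2000.37600 ≈ -1.998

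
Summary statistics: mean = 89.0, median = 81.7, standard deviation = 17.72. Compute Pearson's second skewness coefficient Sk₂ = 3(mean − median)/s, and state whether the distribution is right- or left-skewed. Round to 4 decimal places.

1.2359, right-skewed

Sk₂ = 3(89.0 − 81.7) / 17.72 = 3 × 7.3000 / 17.72
    = 21.9000 / 17.72 ≈ 1.2359
Sk₂ > 0 ⇒ mean > median ⇒ right-skewed (positive skew).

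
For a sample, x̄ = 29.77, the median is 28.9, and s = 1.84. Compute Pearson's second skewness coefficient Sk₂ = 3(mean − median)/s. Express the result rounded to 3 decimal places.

Sk₂ = 3(29.77 − 28.9) / 1.84 = 3 × 0.8700 / 1.84
    = 2.6100 / 1.84 ≈ 1.418

1.418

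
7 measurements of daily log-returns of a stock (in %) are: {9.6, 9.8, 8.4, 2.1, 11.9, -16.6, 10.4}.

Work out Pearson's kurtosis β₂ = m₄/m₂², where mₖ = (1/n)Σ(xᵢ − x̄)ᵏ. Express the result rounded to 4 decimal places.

x̄ = 5.0857
Σ(xᵢ − x̄)² = 607.4486 ⇒ m₂ = 86.77837
Σ(xᵢ − x̄)⁴ = 225217.1661 ⇒ m₄ = 32173.88087
m₂² = 7530.48504
β₂ = m₄/m₂² = 32173.88087 / 7530.48504 ≈ 4.2725

4.2725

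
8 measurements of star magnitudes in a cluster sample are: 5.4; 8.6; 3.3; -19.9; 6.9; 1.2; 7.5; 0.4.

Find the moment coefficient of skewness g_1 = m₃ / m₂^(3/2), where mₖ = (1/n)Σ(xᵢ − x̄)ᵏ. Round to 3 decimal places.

x̄ = (5.4 + 8.6 + 3.3 - 19.9 + 6.9 + 1.2 + 7.5 + 0.4) / 8 = 1.6750
deviations (xᵢ − x̄): 3.7250, 6.9250, 1.6250, -21.5750, 5.2250, -0.4750, 5.8250, -1.2750
Σ(xᵢ − x̄)² = 593.0350 ⇒ m₂ = 593.0350/8 = 74.12938
Σ(xᵢ − x̄)³ = -9316.5622 ⇒ m₃ = -9316.5622/8 = -1164.57028
m₂^(3/2) = 74.12938^(1.5) = 638.24219
g_1 = m₃ / m₂^(3/2) = -1164.57028 / 638.24219 ≈ -1.825

-1.825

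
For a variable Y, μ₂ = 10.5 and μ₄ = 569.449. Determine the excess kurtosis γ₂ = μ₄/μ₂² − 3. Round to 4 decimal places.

2.1651

μ₂² = 10.5² = 110.25000
μ₄/μ₂² = 569.449 / 110.25000 = 5.16507
γ₂ = 5.16507 − 3 ≈ 2.1651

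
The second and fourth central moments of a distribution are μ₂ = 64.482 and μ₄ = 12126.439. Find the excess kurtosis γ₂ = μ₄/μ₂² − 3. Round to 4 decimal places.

-0.0835

μ₂² = 64.482² = 4157.92832
μ₄/μ₂² = 12126.439 / 4157.92832 = 2.91646
γ₂ = 2.91646 − 3 ≈ -0.0835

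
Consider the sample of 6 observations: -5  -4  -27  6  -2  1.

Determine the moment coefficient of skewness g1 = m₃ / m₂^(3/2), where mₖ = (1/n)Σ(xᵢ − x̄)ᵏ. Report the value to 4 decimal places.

-1.2905

x̄ = (-5 - 4 - 27 + 6 - 2 + 1) / 6 = -5.1667
deviations (xᵢ − x̄): 0.1667, 1.1667, -21.8333, 11.1667, 3.1667, 6.1667
Σ(xᵢ − x̄)² = 650.8333 ⇒ m₂ = 650.8333/6 = 108.47222
Σ(xᵢ − x̄)³ = -8747.5556 ⇒ m₃ = -8747.5556/6 = -1457.92593
m₂^(3/2) = 108.47222^(1.5) = 1129.73818
g1 = m₃ / m₂^(3/2) = -1457.92593 / 1129.73818 ≈ -1.2905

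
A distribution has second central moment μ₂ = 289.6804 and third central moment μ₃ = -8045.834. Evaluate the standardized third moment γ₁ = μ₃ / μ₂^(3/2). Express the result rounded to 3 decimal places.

-1.632

σ = √μ₂ = √289.6804 = 17.02000
σ³ = μ₂^(3/2) = 4930.36041
γ₁ = μ₃/σ³ = -8045.834 / 4930.36041 ≈ -1.632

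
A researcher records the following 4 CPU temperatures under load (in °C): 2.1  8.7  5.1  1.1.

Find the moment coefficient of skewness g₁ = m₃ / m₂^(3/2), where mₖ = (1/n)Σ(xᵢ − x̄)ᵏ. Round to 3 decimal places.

0.458

x̄ = (2.1 + 8.7 + 5.1 + 1.1) / 4 = 4.2500
deviations (xᵢ − x̄): -2.1500, 4.4500, 0.8500, -3.1500
Σ(xᵢ − x̄)² = 35.0700 ⇒ m₂ = 35.0700/4 = 8.76750
Σ(xᵢ − x̄)³ = 47.5410 ⇒ m₃ = 47.5410/4 = 11.88525
m₂^(3/2) = 8.76750^(1.5) = 25.96054
g₁ = m₃ / m₂^(3/2) = 11.88525 / 25.96054 ≈ 0.458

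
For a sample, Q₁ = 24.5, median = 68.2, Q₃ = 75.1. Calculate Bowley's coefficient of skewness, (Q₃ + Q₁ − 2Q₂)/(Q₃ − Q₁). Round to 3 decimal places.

numerator: Q₃ + Q₁ − 2Q₂ = 75.1 + 24.5 − 2×68.2 = -36.8000
denominator: Q₃ − Q₁ = 75.1 − 24.5 = 50.6000
Bowley skewness = -36.8000 / 50.6000 ≈ -0.727

-0.727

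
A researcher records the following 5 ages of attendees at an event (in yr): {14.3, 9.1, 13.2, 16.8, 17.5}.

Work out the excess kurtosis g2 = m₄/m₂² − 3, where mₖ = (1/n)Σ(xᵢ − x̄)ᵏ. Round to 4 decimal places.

-0.9062

x̄ = 14.1800
Σ(xᵢ − x̄)² = 44.6680 ⇒ m₂ = 8.93360
Σ(xᵢ − x̄)⁴ = 835.5061 ⇒ m₄ = 167.10123
m₂² = 79.80921
g2 = m₄/m₂² − 3 = 2.09376 − 3 ≈ -0.9062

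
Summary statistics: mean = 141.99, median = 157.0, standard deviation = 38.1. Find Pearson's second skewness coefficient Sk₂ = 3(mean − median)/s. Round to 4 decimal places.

-1.1819

Sk₂ = 3(141.99 − 157.0) / 38.1 = 3 × -15.0100 / 38.1
    = -45.0300 / 38.1 ≈ -1.1819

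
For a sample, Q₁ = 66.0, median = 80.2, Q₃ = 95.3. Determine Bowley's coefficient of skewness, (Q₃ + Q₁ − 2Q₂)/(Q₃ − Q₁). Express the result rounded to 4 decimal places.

numerator: Q₃ + Q₁ − 2Q₂ = 95.3 + 66.0 − 2×80.2 = 0.9000
denominator: Q₃ − Q₁ = 95.3 − 66.0 = 29.3000
Bowley skewness = 0.9000 / 29.3000 ≈ 0.0307

0.0307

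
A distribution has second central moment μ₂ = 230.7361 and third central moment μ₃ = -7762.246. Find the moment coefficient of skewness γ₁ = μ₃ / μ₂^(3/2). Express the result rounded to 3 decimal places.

-2.215

σ = √μ₂ = √230.7361 = 15.19000
σ³ = μ₂^(3/2) = 3504.88136
γ₁ = μ₃/σ³ = -7762.246 / 3504.88136 ≈ -2.215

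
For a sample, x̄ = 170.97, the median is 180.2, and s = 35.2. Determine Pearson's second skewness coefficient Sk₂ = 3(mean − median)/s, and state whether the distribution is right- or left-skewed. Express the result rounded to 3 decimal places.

Sk₂ = 3(170.97 − 180.2) / 35.2 = 3 × -9.2300 / 35.2
    = -27.6900 / 35.2 ≈ -0.787
Sk₂ < 0 ⇒ mean < median ⇒ left-skewed (negative skew).

-0.787, left-skewed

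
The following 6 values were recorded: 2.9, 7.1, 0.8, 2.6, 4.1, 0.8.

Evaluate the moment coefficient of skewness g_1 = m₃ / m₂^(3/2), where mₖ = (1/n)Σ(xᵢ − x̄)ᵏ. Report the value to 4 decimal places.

x̄ = (2.9 + 7.1 + 0.8 + 2.6 + 4.1 + 0.8) / 6 = 3.0500
deviations (xᵢ − x̄): -0.1500, 4.0500, -2.2500, -0.4500, 1.0500, -2.2500
Σ(xᵢ − x̄)² = 27.8550 ⇒ m₂ = 27.8550/6 = 4.64250
Σ(xᵢ − x̄)³ = 44.7120 ⇒ m₃ = 44.7120/6 = 7.45200
m₂^(3/2) = 4.64250^(1.5) = 10.00294
g_1 = m₃ / m₂^(3/2) = 7.45200 / 10.00294 ≈ 0.7450

0.7450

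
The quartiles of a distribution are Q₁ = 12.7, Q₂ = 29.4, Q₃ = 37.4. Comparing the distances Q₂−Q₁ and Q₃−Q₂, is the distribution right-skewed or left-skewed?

Q₂ − Q₁ = 16.7;  Q₃ − Q₂ = 8.0
Q₂ − Q₁ > Q₃ − Q₂ ⇒ the lower half is more spread out ⇒ left-skewed.

left-skewed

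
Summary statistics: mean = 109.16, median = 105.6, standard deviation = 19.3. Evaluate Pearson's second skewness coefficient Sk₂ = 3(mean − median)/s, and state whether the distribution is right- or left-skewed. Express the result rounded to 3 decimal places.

Sk₂ = 3(109.16 − 105.6) / 19.3 = 3 × 3.5600 / 19.3
    = 10.6800 / 19.3 ≈ 0.553
Sk₂ > 0 ⇒ mean > median ⇒ right-skewed (positive skew).

0.553, right-skewed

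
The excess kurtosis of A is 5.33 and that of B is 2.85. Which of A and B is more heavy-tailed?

A

Higher excess kurtosis ⇒ heavier tails relative to the normal distribution.
5.33 vs 2.85: the larger is 5.33, so A has heavier tails.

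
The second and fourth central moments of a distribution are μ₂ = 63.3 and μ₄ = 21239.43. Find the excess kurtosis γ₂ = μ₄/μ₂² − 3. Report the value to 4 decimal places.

μ₂² = 63.3² = 4006.89000
μ₄/μ₂² = 21239.43 / 4006.89000 = 5.30073
γ₂ = 5.30073 − 3 ≈ 2.3007

2.3007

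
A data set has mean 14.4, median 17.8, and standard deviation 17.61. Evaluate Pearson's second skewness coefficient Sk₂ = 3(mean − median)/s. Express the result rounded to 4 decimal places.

Sk₂ = 3(14.4 − 17.8) / 17.61 = 3 × -3.4000 / 17.61
    = -10.2000 / 17.61 ≈ -0.5792

-0.5792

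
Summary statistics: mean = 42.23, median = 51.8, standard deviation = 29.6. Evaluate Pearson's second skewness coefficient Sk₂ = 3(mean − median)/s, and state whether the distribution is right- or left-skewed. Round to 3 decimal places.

Sk₂ = 3(42.23 − 51.8) / 29.6 = 3 × -9.5700 / 29.6
    = -28.7100 / 29.6 ≈ -0.970
Sk₂ < 0 ⇒ mean < median ⇒ left-skewed (negative skew).

-0.970, left-skewed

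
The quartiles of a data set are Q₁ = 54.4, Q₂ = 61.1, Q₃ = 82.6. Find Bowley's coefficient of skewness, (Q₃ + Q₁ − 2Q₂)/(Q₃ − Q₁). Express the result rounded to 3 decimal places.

numerator: Q₃ + Q₁ − 2Q₂ = 82.6 + 54.4 − 2×61.1 = 14.8000
denominator: Q₃ − Q₁ = 82.6 − 54.4 = 28.2000
Bowley skewness = 14.8000 / 28.2000 ≈ 0.525

0.525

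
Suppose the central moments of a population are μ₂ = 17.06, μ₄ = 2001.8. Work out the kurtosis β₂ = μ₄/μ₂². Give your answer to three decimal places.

6.878

μ₂² = 17.06² = 291.04360
μ₄/μ₂² = 2001.8 / 291.04360 = 6.87801
β₂ ≈ 6.878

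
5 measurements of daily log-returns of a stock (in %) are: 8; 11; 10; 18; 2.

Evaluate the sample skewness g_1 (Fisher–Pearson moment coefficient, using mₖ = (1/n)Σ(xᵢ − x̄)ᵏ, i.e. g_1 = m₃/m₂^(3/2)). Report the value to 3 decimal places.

x̄ = (8 + 11 + 10 + 18 + 2) / 5 = 9.8000
deviations (xᵢ − x̄): -1.8000, 1.2000, 0.2000, 8.2000, -7.8000
Σ(xᵢ − x̄)² = 132.8000 ⇒ m₂ = 132.8000/5 = 26.56000
Σ(xᵢ − x̄)³ = 72.7200 ⇒ m₃ = 72.7200/5 = 14.54400
m₂^(3/2) = 26.56000^(1.5) = 136.88066
g_1 = m₃ / m₂^(3/2) = 14.54400 / 136.88066 ≈ 0.106

0.106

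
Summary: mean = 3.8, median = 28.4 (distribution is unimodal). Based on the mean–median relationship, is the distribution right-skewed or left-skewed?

left-skewed

mean − median = 3.8 − 28.4 = -24.6
mean < median ⇒ the longer tail is on the left ⇒ left-skewed (negatively skewed).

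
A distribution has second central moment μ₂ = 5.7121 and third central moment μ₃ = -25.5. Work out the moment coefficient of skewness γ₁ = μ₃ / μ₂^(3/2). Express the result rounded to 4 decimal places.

σ = √μ₂ = √5.7121 = 2.39000
σ³ = μ₂^(3/2) = 13.65192
γ₁ = μ₃/σ³ = -25.5 / 13.65192 ≈ -1.8679

-1.8679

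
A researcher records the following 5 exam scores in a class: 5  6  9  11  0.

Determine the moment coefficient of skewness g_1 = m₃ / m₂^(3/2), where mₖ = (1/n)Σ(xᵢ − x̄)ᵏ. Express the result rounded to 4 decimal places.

-0.4036

x̄ = (5 + 6 + 9 + 11 + 0) / 5 = 6.2000
deviations (xᵢ − x̄): -1.2000, -0.2000, 2.8000, 4.8000, -6.2000
Σ(xᵢ − x̄)² = 70.8000 ⇒ m₂ = 70.8000/5 = 14.16000
Σ(xᵢ − x̄)³ = -107.5200 ⇒ m₃ = -107.5200/5 = -21.50400
m₂^(3/2) = 14.16000^(1.5) = 53.28376
g_1 = m₃ / m₂^(3/2) = -21.50400 / 53.28376 ≈ -0.4036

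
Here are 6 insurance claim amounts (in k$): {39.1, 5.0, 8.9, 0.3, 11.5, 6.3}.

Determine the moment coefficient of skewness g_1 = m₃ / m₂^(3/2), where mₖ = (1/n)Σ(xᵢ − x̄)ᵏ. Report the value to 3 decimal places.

1.491

x̄ = (39.1 + 5.0 + 8.9 + 0.3 + 11.5 + 6.3) / 6 = 11.8500
deviations (xᵢ − x̄): 27.2500, -6.8500, -2.9500, -11.5500, -0.3500, -5.5500
Σ(xᵢ − x̄)² = 962.5150 ⇒ m₂ = 962.5150/6 = 160.41917
Σ(xᵢ − x̄)³ = 18175.9410 ⇒ m₃ = 18175.9410/6 = 3029.32350
m₂^(3/2) = 160.41917^(1.5) = 2031.81604
g_1 = m₃ / m₂^(3/2) = 3029.32350 / 2031.81604 ≈ 1.491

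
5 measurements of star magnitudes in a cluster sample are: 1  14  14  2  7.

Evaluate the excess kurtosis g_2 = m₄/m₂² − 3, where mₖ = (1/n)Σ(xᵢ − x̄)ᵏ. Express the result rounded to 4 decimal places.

-1.7382

x̄ = 7.6000
Σ(xᵢ − x̄)² = 157.2000 ⇒ m₂ = 31.44000
Σ(xᵢ − x̄)⁴ = 6236.4960 ⇒ m₄ = 1247.29920
m₂² = 988.47360
g_2 = m₄/m₂² − 3 = 1.26184 − 3 ≈ -1.7382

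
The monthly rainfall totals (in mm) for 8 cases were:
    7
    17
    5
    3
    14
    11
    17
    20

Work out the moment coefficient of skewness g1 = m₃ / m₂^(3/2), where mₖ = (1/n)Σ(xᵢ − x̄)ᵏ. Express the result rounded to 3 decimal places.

x̄ = (7 + 17 + 5 + 3 + 14 + 11 + 17 + 20) / 8 = 11.7500
deviations (xᵢ − x̄): -4.7500, 5.2500, -6.7500, -8.7500, 2.2500, -0.7500, 5.2500, 8.2500
Σ(xᵢ − x̄)² = 273.5000 ⇒ m₂ = 273.5000/8 = 34.18750
Σ(xᵢ − x̄)³ = -222.7500 ⇒ m₃ = -222.7500/8 = -27.84375
m₂^(3/2) = 34.18750^(1.5) = 199.89458
g1 = m₃ / m₂^(3/2) = -27.84375 / 199.89458 ≈ -0.139

-0.139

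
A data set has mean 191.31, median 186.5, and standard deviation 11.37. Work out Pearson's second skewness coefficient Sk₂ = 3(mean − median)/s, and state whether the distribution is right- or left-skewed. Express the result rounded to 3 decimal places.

1.269, right-skewed

Sk₂ = 3(191.31 − 186.5) / 11.37 = 3 × 4.8100 / 11.37
    = 14.4300 / 11.37 ≈ 1.269
Sk₂ > 0 ⇒ mean > median ⇒ right-skewed (positive skew).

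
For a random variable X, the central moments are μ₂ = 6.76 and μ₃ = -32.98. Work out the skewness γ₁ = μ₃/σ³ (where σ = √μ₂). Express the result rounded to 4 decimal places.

σ = √μ₂ = √6.76 = 2.60000
σ³ = μ₂^(3/2) = 17.57600
γ₁ = μ₃/σ³ = -32.98 / 17.57600 ≈ -1.8764

-1.8764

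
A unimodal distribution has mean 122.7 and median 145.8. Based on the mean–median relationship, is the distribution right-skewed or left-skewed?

mean − median = 122.7 − 145.8 = -23.1
mean < median ⇒ the longer tail is on the left ⇒ left-skewed (negatively skewed).

left-skewed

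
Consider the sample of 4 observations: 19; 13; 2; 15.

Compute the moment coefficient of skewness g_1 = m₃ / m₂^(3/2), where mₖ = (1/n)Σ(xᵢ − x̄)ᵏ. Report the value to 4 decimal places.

-0.7481

x̄ = (19 + 13 + 2 + 15) / 4 = 12.2500
deviations (xᵢ − x̄): 6.7500, 0.7500, -10.2500, 2.7500
Σ(xᵢ − x̄)² = 158.7500 ⇒ m₂ = 158.7500/4 = 39.68750
Σ(xᵢ − x̄)³ = -748.1250 ⇒ m₃ = -748.1250/4 = -187.03125
m₂^(3/2) = 39.68750^(1.5) = 250.02338
g_1 = m₃ / m₂^(3/2) = -187.03125 / 250.02338 ≈ -0.7481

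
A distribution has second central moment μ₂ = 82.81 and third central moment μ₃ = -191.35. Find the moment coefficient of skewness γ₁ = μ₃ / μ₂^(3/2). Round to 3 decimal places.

σ = √μ₂ = √82.81 = 9.10000
σ³ = μ₂^(3/2) = 753.57100
γ₁ = μ₃/σ³ = -191.35 / 753.57100 ≈ -0.254

-0.254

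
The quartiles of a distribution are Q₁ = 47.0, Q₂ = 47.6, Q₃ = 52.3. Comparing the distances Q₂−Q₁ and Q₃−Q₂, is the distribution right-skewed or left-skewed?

Q₂ − Q₁ = 0.6;  Q₃ − Q₂ = 4.7
Q₃ − Q₂ > Q₂ − Q₁ ⇒ the upper half is more spread out ⇒ right-skewed.

right-skewed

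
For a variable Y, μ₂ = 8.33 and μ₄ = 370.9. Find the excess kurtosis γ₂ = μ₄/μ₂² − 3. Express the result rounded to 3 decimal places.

2.345

μ₂² = 8.33² = 69.38890
μ₄/μ₂² = 370.9 / 69.38890 = 5.34524
γ₂ = 5.34524 − 3 ≈ 2.345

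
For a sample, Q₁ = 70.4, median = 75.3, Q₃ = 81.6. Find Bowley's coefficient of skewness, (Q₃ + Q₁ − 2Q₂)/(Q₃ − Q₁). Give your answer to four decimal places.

numerator: Q₃ + Q₁ − 2Q₂ = 81.6 + 70.4 − 2×75.3 = 1.4000
denominator: Q₃ − Q₁ = 81.6 − 70.4 = 11.2000
Bowley skewness = 1.4000 / 11.2000 ≈ 0.1250

0.1250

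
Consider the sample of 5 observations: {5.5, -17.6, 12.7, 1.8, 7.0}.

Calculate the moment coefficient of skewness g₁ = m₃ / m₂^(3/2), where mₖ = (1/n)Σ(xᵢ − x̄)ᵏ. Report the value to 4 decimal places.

x̄ = (5.5 - 17.6 + 12.7 + 1.8 + 7.0) / 5 = 1.8800
deviations (xᵢ − x̄): 3.6200, -19.4800, 10.8200, -0.0800, 5.1200
Σ(xᵢ − x̄)² = 535.8680 ⇒ m₂ = 535.8680/5 = 107.17360
Σ(xᵢ − x̄)³ = -5943.7049 ⇒ m₃ = -5943.7049/5 = -1188.74098
m₂^(3/2) = 107.17360^(1.5) = 1109.51130
g₁ = m₃ / m₂^(3/2) = -1188.74098 / 1109.51130 ≈ -1.0714

-1.0714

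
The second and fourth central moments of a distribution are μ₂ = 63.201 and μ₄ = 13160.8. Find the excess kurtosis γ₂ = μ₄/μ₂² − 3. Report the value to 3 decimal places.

0.295

μ₂² = 63.201² = 3994.36640
μ₄/μ₂² = 13160.8 / 3994.36640 = 3.29484
γ₂ = 3.29484 − 3 ≈ 0.295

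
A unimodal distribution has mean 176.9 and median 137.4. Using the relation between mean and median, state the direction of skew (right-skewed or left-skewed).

mean − median = 176.9 − 137.4 = 39.5
mean > median ⇒ the longer tail is on the right ⇒ right-skewed (positively skewed).

right-skewed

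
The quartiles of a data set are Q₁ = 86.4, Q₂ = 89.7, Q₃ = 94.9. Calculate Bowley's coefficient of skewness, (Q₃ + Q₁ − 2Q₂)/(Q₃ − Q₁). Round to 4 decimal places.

0.2235

numerator: Q₃ + Q₁ − 2Q₂ = 94.9 + 86.4 − 2×89.7 = 1.9000
denominator: Q₃ − Q₁ = 94.9 − 86.4 = 8.5000
Bowley skewness = 1.9000 / 8.5000 ≈ 0.2235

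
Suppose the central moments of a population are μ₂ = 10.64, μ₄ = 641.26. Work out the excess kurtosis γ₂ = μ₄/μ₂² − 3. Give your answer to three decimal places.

μ₂² = 10.64² = 113.20960
μ₄/μ₂² = 641.26 / 113.20960 = 5.66436
γ₂ = 5.66436 − 3 ≈ 2.664

2.664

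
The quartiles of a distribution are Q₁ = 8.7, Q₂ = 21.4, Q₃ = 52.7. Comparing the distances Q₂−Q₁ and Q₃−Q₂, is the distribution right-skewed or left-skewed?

Q₂ − Q₁ = 12.7;  Q₃ − Q₂ = 31.3
Q₃ − Q₂ > Q₂ − Q₁ ⇒ the upper half is more spread out ⇒ right-skewed.

right-skewed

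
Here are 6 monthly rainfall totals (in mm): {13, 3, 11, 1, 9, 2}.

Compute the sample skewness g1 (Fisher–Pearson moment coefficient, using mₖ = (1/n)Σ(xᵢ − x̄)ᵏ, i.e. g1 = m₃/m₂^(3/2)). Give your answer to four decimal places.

x̄ = (13 + 3 + 11 + 1 + 9 + 2) / 6 = 6.5000
deviations (xᵢ − x̄): 6.5000, -3.5000, 4.5000, -5.5000, 2.5000, -4.5000
Σ(xᵢ − x̄)² = 131.5000 ⇒ m₂ = 131.5000/6 = 21.91667
Σ(xᵢ − x̄)³ = 81.0000 ⇒ m₃ = 81.0000/6 = 13.50000
m₂^(3/2) = 21.91667^(1.5) = 102.60340
g1 = m₃ / m₂^(3/2) = 13.50000 / 102.60340 ≈ 0.1316

0.1316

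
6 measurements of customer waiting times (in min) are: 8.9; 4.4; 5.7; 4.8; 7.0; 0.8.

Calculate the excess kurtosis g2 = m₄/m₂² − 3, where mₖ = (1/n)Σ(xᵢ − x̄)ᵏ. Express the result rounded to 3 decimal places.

x̄ = 5.2667
Σ(xᵢ − x̄)² = 37.3133 ⇒ m₂ = 6.21889
Σ(xᵢ − x̄)⁴ = 581.9897 ⇒ m₄ = 96.99829
m₂² = 38.67458
g2 = m₄/m₂² − 3 = 2.50806 − 3 ≈ -0.492

-0.492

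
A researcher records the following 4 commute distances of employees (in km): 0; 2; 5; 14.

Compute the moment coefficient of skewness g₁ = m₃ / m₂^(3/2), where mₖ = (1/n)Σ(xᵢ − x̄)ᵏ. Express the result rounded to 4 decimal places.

x̄ = (0 + 2 + 5 + 14) / 4 = 5.2500
deviations (xᵢ − x̄): -5.2500, -3.2500, -0.2500, 8.7500
Σ(xᵢ − x̄)² = 114.7500 ⇒ m₂ = 114.7500/4 = 28.68750
Σ(xᵢ − x̄)³ = 490.8750 ⇒ m₃ = 490.8750/4 = 122.71875
m₂^(3/2) = 28.68750^(1.5) = 153.65230
g₁ = m₃ / m₂^(3/2) = 122.71875 / 153.65230 ≈ 0.7987

0.7987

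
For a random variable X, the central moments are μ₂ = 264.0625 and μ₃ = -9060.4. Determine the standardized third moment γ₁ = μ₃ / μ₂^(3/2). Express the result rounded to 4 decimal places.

-2.1115

σ = √μ₂ = √264.0625 = 16.25000
σ³ = μ₂^(3/2) = 4291.01563
γ₁ = μ₃/σ³ = -9060.4 / 4291.01563 ≈ -2.1115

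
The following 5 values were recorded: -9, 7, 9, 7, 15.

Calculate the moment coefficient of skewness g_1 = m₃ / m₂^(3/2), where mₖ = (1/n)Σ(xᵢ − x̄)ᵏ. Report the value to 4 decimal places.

-0.9624

x̄ = (-9 + 7 + 9 + 7 + 15) / 5 = 5.8000
deviations (xᵢ − x̄): -14.8000, 1.2000, 3.2000, 1.2000, 9.2000
Σ(xᵢ − x̄)² = 316.8000 ⇒ m₂ = 316.8000/5 = 63.36000
Σ(xᵢ − x̄)³ = -2426.8800 ⇒ m₃ = -2426.8800/5 = -485.37600
m₂^(3/2) = 63.36000^(1.5) = 504.33923
g_1 = m₃ / m₂^(3/2) = -485.37600 / 504.33923 ≈ -0.9624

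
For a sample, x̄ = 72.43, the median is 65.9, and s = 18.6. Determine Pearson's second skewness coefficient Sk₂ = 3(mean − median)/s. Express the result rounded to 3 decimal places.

Sk₂ = 3(72.43 − 65.9) / 18.6 = 3 × 6.5300 / 18.6
    = 19.5900 / 18.6 ≈ 1.053

1.053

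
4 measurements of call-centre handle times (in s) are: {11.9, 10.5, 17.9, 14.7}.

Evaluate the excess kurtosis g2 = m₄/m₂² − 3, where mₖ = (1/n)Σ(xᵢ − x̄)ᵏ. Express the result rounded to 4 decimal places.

x̄ = 13.7500
Σ(xᵢ − x̄)² = 32.1100 ⇒ m₂ = 8.02750
Σ(xᵢ − x̄)⁴ = 420.7089 ⇒ m₄ = 105.17723
m₂² = 64.44076
g2 = m₄/m₂² − 3 = 1.63215 − 3 ≈ -1.3678

-1.3678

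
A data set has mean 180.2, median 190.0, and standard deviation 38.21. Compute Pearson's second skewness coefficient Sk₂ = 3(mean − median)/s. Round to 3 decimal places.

-0.769

Sk₂ = 3(180.2 − 190.0) / 38.21 = 3 × -9.8000 / 38.21
    = -29.4000 / 38.21 ≈ -0.769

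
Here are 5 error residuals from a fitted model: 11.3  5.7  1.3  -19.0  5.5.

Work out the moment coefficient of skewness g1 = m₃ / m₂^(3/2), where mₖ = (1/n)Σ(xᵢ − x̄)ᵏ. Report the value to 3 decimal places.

x̄ = (11.3 + 5.7 + 1.3 - 19.0 + 5.5) / 5 = 0.9600
deviations (xᵢ − x̄): 10.3400, 4.7400, 0.3400, -19.9600, 4.5400
Σ(xᵢ − x̄)² = 548.5120 ⇒ m₂ = 548.5120/5 = 109.70240
Σ(xᵢ − x̄)³ = -6646.4762 ⇒ m₃ = -6646.4762/5 = -1329.29525
m₂^(3/2) = 109.70240^(1.5) = 1149.01102
g1 = m₃ / m₂^(3/2) = -1329.29525 / 1149.01102 ≈ -1.157

-1.157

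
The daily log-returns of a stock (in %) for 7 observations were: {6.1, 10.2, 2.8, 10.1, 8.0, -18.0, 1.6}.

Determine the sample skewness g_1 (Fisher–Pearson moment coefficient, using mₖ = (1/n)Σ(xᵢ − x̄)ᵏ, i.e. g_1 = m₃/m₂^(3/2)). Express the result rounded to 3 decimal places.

-1.578

x̄ = (6.1 + 10.2 + 2.8 + 10.1 + 8.0 - 18.0 + 1.6) / 7 = 2.9714
deviations (xᵢ − x̄): 3.1286, 7.2286, -0.1714, 7.1286, 5.0286, -20.9714, -1.3714
Σ(xᵢ − x̄)² = 579.8543 ⇒ m₂ = 579.8543/7 = 82.83633
Σ(xᵢ − x̄)³ = -8328.1000 ⇒ m₃ = -8328.1000/7 = -1189.72858
m₂^(3/2) = 82.83633^(1.5) = 753.93039
g_1 = m₃ / m₂^(3/2) = -1189.72858 / 753.93039 ≈ -1.578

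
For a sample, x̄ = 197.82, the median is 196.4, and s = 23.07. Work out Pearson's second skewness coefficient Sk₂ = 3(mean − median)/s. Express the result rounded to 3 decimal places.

Sk₂ = 3(197.82 − 196.4) / 23.07 = 3 × 1.4200 / 23.07
    = 4.2600 / 23.07 ≈ 0.185

0.185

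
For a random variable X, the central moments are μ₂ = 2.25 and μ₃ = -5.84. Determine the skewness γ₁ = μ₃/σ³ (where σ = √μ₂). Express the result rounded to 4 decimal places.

σ = √μ₂ = √2.25 = 1.50000
σ³ = μ₂^(3/2) = 3.37500
γ₁ = μ₃/σ³ = -5.84 / 3.37500 ≈ -1.7304

-1.7304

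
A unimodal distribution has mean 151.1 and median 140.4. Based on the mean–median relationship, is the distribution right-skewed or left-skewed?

right-skewed

mean − median = 151.1 − 140.4 = 10.7
mean > median ⇒ the longer tail is on the right ⇒ right-skewed (positively skewed).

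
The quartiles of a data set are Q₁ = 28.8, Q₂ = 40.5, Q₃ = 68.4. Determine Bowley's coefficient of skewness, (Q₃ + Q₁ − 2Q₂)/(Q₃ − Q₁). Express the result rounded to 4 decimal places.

0.4091

numerator: Q₃ + Q₁ − 2Q₂ = 68.4 + 28.8 − 2×40.5 = 16.2000
denominator: Q₃ − Q₁ = 68.4 − 28.8 = 39.6000
Bowley skewness = 16.2000 / 39.6000 ≈ 0.4091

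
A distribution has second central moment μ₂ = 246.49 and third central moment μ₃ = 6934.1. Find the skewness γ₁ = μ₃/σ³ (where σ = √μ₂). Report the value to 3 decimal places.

σ = √μ₂ = √246.49 = 15.70000
σ³ = μ₂^(3/2) = 3869.89300
γ₁ = μ₃/σ³ = 6934.1 / 3869.89300 ≈ 1.792

1.792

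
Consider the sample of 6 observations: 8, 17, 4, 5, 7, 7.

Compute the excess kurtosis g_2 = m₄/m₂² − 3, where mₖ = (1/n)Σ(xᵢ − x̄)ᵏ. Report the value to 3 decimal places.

x̄ = 8.0000
Σ(xᵢ − x̄)² = 108.0000 ⇒ m₂ = 18.00000
Σ(xᵢ − x̄)⁴ = 6900.0000 ⇒ m₄ = 1150.00000
m₂² = 324.00000
g_2 = m₄/m₂² − 3 = 3.54938 − 3 ≈ 0.549

0.549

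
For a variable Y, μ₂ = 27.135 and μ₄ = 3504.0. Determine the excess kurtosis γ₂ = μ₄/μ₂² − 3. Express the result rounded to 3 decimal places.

1.759

μ₂² = 27.135² = 736.30823
μ₄/μ₂² = 3504.0 / 736.30823 = 4.75888
γ₂ = 4.75888 − 3 ≈ 1.759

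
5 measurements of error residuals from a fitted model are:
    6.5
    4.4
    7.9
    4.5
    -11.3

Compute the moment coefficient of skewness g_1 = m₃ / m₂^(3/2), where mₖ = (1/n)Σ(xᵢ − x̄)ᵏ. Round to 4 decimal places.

x̄ = (6.5 + 4.4 + 7.9 + 4.5 - 11.3) / 5 = 2.4000
deviations (xᵢ − x̄): 4.1000, 2.0000, 5.5000, 2.1000, -13.7000
Σ(xᵢ − x̄)² = 243.1600 ⇒ m₂ = 243.1600/5 = 48.63200
Σ(xᵢ − x̄)³ = -2318.7960 ⇒ m₃ = -2318.7960/5 = -463.75920
m₂^(3/2) = 48.63200^(1.5) = 339.14326
g_1 = m₃ / m₂^(3/2) = -463.75920 / 339.14326 ≈ -1.3674

-1.3674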